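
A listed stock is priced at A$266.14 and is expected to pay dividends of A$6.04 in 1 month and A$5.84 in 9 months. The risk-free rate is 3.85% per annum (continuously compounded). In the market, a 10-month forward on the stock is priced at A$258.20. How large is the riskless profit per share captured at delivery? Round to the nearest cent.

PV(dividends) I = 6.04·e^(−0.0385·1/12) + 5.84·e^(−0.0385·9/12) = 11.6944
Fair forward F* = (S − I)·e^(rT) = (266.14 − 11.6944)·e^0.032083 = 254.4456 × 1.032603 = 262.7413
Market A$258.20 < fair 262.7413: forward underpriced → reverse cash-and-carry (short the stock, invest proceeds at r, pay the dividends, go long the forward).
Profit at T = |F_mkt − F*| = |258.20 − 262.7413| = A$4.54 per share

A$4.54 per share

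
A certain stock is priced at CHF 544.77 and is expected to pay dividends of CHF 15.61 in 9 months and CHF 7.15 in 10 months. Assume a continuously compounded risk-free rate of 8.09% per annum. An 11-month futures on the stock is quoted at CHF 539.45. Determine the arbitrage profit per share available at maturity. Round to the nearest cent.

PV(dividends) I = 15.61·e^(−0.0809·9/12) + 7.15·e^(−0.0809·10/12) = 21.3749
Fair futures F* = (S − I)·e^(rT) = (544.77 − 21.3749)·e^0.074158 = 523.3951 × 1.076977 = 563.6845
Market CHF 539.45 < fair 563.6845: forward underpriced → reverse cash-and-carry (short the stock, invest proceeds at r, pay the dividends, go long the forward).
Profit at T = |F_mkt − F*| = |539.45 − 563.6845| = CHF 24.23 per share

CHF 24.23 per share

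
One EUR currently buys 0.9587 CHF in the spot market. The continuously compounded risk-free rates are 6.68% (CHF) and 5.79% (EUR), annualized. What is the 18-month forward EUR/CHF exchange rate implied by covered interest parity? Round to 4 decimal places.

0.9716

F = S·e^((r_CHF − r_EUR)T) = 0.9587 · e^((0.0668 − 0.0579) × 18/12)
= 0.9587 · e^0.013350 = 0.9587 × 1.013440
F = 0.9716 CHF per EUR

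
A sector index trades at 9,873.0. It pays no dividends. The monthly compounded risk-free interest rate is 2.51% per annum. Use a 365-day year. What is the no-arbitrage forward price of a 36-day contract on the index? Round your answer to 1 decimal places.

9,897.4

F = S · (1+r/12)^(12T)
= 9873.0 × 1.002476
F = 9,897.4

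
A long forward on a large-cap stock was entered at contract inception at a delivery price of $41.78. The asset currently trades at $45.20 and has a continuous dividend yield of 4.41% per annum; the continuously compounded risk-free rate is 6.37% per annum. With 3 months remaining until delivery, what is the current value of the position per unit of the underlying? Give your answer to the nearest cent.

Current fair forward for the remaining 3 months: F = S·e^((r − q)·T), (r − q) = 0.0637 − 0.0441 = 0.0196
F = 45.20 · e^(0.0196 × 3/12) = 45.20 × 1.004912 = 45.4220
Value of long forward = (F − K)·e^(−rT) = (45.4220 − 41.78) · e^(−0.0637·3/12)
= 3.6420 × 0.984201 = 3.58

$3.58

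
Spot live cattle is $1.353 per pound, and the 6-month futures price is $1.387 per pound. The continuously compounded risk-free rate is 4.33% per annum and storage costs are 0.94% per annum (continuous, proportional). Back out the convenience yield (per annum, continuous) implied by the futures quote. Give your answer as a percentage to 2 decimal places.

0.31%

F = S·e^((r+u−y)T) ⇒ (r+u−y) = ln(F/S)/T
ln(1.387/1.353) = 0.024819; /T ⇒ 0.049638
y = r + u − ln(F/S)/T = 0.0433 + 0.0094 − 0.049638 = 0.003062
y = 0.31%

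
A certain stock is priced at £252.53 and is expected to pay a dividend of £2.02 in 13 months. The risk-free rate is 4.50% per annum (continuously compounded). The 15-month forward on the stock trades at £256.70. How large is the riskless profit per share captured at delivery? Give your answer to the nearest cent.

PV(dividends) I = 2.02·e^(−0.0450·13/12) = 1.9239
Fair forward F* = (S − I)·e^(rT) = (252.53 − 1.9239)·e^0.056250 = 250.6061 × 1.057862 = 265.1067
Market £256.70 < fair 265.1067: forward underpriced → reverse cash-and-carry (short the stock, invest proceeds at r, pay the dividends, go long the forward).
Profit at T = |F_mkt − F*| = |256.70 − 265.1067| = £8.41 per share

£8.41 per share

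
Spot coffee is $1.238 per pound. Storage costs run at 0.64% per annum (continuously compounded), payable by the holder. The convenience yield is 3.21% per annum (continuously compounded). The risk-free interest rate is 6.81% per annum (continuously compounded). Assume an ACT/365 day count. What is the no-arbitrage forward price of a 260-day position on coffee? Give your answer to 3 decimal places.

$1.276 per pound

Net carry = r + u − y = 0.0681 + 0.0064 − 0.0321 = 0.0424
F = S·e^((r+u−y)T) = 1.238 · e^(0.0424 × 260/365) = 1.238 · e^0.030203
= 1.238 × 1.030664 = $1.276 per pound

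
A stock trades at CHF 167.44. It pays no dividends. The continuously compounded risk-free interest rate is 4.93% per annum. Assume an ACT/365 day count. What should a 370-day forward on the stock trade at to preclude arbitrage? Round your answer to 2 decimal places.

F = S·e^(rT) = 167.44 · e^(0.0493 × 370/365)
= 167.44 · e^0.049975 = 167.44 × 1.051245
F = CHF 176.02

CHF 176.02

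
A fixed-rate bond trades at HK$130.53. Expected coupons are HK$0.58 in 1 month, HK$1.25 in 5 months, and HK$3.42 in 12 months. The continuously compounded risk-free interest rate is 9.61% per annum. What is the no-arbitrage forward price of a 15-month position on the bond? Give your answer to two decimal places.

PV(coupons) I = 0.58·e^(−0.0961·1/12) + 1.25·e^(−0.0961·5/12) + 3.42·e^(−0.0961·12/12)
I = 0.5754 + 1.2009 + 3.1066 = 4.8829
F = (S − I)·e^(rT) = (130.53 − 4.8829) · e^(0.0961·15/12)
= 125.6471 · e^0.120125 = 125.6471 × 1.127638 = HK$141.68

HK$141.68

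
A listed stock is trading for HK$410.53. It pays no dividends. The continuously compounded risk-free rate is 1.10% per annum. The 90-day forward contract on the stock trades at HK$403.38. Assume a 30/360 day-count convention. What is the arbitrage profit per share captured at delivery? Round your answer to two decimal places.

HK$8.28 per share

Fair forward: F* = S·e^(carry·T), with carry = r = 0.0110
F* = 410.53 · e^(0.0110 × 90/360) = 410.53 · e^0.002750 = 410.53 × 1.002754 = HK$411.6606
Market HK$403.38 < fair HK$411.6606: forward underpriced → reverse cash-and-carry (short spot, go long the forward).
At maturity, profit = |F_mkt − F*| = |403.38 − 411.6606| = HK$8.28 per share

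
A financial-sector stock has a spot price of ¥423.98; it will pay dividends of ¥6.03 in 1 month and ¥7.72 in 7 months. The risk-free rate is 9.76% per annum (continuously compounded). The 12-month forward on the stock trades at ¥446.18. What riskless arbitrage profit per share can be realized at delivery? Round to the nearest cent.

¥6.63 per share

PV(dividends) I = 6.03·e^(−0.0976·1/12) + 7.72·e^(−0.0976·7/12) = 13.2739
Fair forward F* = (S − I)·e^(rT) = (423.98 − 13.2739)·e^0.097600 = 410.7061 × 1.102522 = 452.8125
Market ¥446.18 < fair 452.8125: forward underpriced → reverse cash-and-carry (short the stock, invest proceeds at r, pay the dividends, go long the forward).
Profit at T = |F_mkt − F*| = |446.18 − 452.8125| = ¥6.63 per share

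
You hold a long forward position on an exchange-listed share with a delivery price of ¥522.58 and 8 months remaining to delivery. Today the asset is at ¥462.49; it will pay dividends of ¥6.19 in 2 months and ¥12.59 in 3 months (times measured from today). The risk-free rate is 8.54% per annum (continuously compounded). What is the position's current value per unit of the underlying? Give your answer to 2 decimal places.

PV(remaining dividends) I = 6.19·e^(−0.0854·2/12) + 12.59·e^(−0.0854·3/12) = 18.4266
Current forward F = (S − I)·e^(rT) = (462.49 − 18.4266)·e^(0.0854·8/12) = 444.0634 × 1.058585 = 470.0789
Value (long) = (F − K)·e^(−rT) = (470.0789 − 522.58) × 0.944657 = -49.5955
Value = -¥49.60

-¥49.60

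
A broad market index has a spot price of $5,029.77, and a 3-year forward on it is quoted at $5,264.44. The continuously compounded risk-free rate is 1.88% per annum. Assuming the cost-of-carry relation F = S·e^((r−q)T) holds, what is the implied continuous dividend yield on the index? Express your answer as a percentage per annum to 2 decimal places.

0.36%

From F = S·e^((r−q)T): (r − q) = ln(F/S)/T
ln(5264.44/5029.77) = ln(1.046656) = 0.045600
(r − q) = 0.045600 / (3) = 0.015200
q = r − ln(F/S)/T = 0.0188 − 0.015200 = 0.003600
q = 0.36%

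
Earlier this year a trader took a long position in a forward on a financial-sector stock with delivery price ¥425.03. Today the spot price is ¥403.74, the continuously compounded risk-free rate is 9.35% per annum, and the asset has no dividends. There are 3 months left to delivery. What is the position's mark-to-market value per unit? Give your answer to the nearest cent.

-¥11.47

Current fair forward for the remaining 3 months: F = S·e^(r·T), r = 0.0935
F = 403.74 · e^(0.0935 × 3/12) = 403.74 × 1.023650 = 413.2885
Value of long forward = (F − K)·e^(−rT) = (413.2885 − 425.03) · e^(−0.0935·3/12)
= -11.7415 × 0.976896 = -11.47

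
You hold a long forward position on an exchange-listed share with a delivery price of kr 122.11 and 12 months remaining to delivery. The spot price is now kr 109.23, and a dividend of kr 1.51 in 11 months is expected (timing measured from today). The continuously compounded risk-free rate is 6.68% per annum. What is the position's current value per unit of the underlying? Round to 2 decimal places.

-kr 6.41

PV(remaining dividends) I = 1.51·e^(−0.0668·11/12) = 1.4203
Current forward F = (S − I)·e^(rT) = (109.23 − 1.4203)·e^(0.0668·12/12) = 107.8097 × 1.069082 = 115.2574
Value (long) = (F − K)·e^(−rT) = (115.2574 − 122.11) × 0.935382 = -6.4098
Value = -kr 6.41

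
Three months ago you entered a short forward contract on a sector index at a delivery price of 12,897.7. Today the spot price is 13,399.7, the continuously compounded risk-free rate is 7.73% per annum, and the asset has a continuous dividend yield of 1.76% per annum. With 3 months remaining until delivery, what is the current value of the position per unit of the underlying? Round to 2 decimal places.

-690.03

Current fair forward for the remaining 3 months: F = S·e^((r − q)·T), (r − q) = 0.0773 − 0.0176 = 0.0597
F = 13399.7 · e^(0.0597 × 3/12) = 13399.7 × 1.01503693 = 13601.1904
Value of long forward = (F − K)·e^(−rT) = (13601.1904 − 12897.7) · e^(−0.0773·3/12)
= 703.4904 × 0.98086053 = 690.03
Short position value = −(long value) = -690.03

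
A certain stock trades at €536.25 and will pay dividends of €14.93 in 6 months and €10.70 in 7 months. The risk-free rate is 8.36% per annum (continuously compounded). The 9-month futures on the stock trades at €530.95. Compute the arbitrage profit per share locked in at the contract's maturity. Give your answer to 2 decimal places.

PV(dividends) I = 14.93·e^(−0.0836·6/12) + 10.70·e^(−0.0836·7/12) = 24.5095
Fair futures F* = (S − I)·e^(rT) = (536.25 − 24.5095)·e^0.062700 = 511.7405 × 1.064707 = 544.8537
Market €530.95 < fair 544.8537: forward underpriced → reverse cash-and-carry (short the stock, invest proceeds at r, pay the dividends, go long the forward).
Profit at T = |F_mkt − F*| = |530.95 − 544.8537| = €13.90 per share

€13.90 per share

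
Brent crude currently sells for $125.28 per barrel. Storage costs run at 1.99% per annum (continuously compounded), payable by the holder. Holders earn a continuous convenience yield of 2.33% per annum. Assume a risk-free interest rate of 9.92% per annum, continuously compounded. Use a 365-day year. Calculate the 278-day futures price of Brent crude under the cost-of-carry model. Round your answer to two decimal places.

Net carry = r + u − y = 0.0992 + 0.0199 − 0.0233 = 0.0958
F = S·e^((r+u−y)T) = 125.28 · e^(0.0958 × 278/365) = 125.28 · e^0.072965
= 125.28 × 1.075693 = $134.76 per barrel

$134.76 per barrel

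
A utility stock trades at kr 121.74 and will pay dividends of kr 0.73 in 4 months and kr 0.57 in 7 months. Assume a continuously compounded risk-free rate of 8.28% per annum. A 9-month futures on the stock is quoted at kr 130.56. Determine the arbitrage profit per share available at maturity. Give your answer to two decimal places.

PV(dividends) I = 0.73·e^(−0.0828·4/12) + 0.57·e^(−0.0828·7/12) = 1.2533
Fair futures F* = (S − I)·e^(rT) = (121.74 − 1.2533)·e^0.062100 = 120.4867 × 1.064069 = 128.2062
Market kr 130.56 > fair 128.2062: forward overpriced → cash-and-carry (borrow at r, buy the stock and collect the dividends, short the forward).
Profit at T = |F_mkt − F*| = |130.56 − 128.2062| = kr 2.35 per share

kr 2.35 per share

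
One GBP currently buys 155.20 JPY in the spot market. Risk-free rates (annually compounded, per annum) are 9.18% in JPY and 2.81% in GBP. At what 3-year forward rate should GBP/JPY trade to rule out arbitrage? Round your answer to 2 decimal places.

By covered interest parity, F = S · (1+r_JPY)^T / (1+r_GBP)^T
= 155.20 × 1.301455 / 1.086691 = 155.20 × 1.197631
F = 185.87 JPY per GBP

185.87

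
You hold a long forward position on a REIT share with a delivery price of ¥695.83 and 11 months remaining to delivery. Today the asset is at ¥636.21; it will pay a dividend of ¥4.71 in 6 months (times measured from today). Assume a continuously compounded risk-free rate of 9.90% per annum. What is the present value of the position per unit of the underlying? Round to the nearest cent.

PV(remaining dividends) I = 4.71·e^(−0.0990·6/12) = 4.4825
Current forward F = (S − I)·e^(rT) = (636.21 − 4.4825)·e^(0.0990·11/12) = 631.7275 × 1.094995 = 691.7385
Value (long) = (F − K)·e^(−rT) = (691.7385 − 695.83) × 0.913246 = -3.7365
Value = -¥3.74

-¥3.74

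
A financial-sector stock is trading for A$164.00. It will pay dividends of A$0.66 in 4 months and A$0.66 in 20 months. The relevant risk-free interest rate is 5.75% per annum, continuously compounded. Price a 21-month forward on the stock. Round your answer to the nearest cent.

A$179.98

PV(dividends) I = 0.66·e^(−0.0575·4/12) + 0.66·e^(−0.0575·20/12)
I = 0.6475 + 0.5997 = 1.2472
F = (S − I)·e^(rT) = (164.00 − 1.2472) · e^(0.0575·21/12)
= 162.7528 · e^0.100625 = 162.7528 × 1.105862 = A$179.98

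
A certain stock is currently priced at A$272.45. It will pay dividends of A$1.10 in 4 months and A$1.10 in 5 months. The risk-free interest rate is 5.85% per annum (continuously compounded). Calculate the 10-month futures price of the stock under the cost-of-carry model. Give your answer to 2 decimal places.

A$283.80

PV(dividends) I = 1.10·e^(−0.0585·4/12) + 1.10·e^(−0.0585·5/12)
I = 1.0788 + 1.0735 = 2.1523
F = (S − I)·e^(rT) = (272.45 − 2.1523) · e^(0.0585·10/12)
= 270.2977 · e^0.048750 = 270.2977 × 1.049958 = A$283.80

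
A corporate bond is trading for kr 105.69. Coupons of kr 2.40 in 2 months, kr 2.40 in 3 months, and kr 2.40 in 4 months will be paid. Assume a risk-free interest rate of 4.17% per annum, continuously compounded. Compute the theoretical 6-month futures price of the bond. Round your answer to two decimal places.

PV(coupons) I = 2.40·e^(−0.0417·2/12) + 2.40·e^(−0.0417·3/12) + 2.40·e^(−0.0417·4/12)
I = 2.3834 + 2.3751 + 2.3669 = 7.1254
F = (S − I)·e^(rT) = (105.69 − 7.1254) · e^(0.0417·6/12)
= 98.5646 · e^0.020850 = 98.5646 × 1.021069 = kr 100.64

kr 100.64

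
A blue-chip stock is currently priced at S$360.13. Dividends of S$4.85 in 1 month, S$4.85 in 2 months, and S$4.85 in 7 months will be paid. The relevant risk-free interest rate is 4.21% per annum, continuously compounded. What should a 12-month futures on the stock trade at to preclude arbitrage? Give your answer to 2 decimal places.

PV(dividends) I = 4.85·e^(−0.0421·1/12) + 4.85·e^(−0.0421·2/12) + 4.85·e^(−0.0421·7/12)
I = 4.8330 + 4.8161 + 4.7323 = 14.3814
F = (S − I)·e^(rT) = (360.13 − 14.3814) · e^(0.0421·12/12)
= 345.7486 · e^0.042100 = 345.7486 × 1.042999 = S$360.62

S$360.62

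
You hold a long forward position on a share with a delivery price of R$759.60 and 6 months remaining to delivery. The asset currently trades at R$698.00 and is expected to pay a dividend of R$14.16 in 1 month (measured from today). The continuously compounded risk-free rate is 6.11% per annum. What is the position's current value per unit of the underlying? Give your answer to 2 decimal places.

PV(remaining dividends) I = 14.16·e^(−0.0611·1/12) = 14.0881
Current forward F = (S − I)·e^(rT) = (698.00 − 14.0881)·e^(0.0611·6/12) = 683.9119 × 1.031021 = 705.1275
Value (long) = (F − K)·e^(−rT) = (705.1275 − 759.60) × 0.969912 = -52.8335
Value = -R$52.83

-R$52.83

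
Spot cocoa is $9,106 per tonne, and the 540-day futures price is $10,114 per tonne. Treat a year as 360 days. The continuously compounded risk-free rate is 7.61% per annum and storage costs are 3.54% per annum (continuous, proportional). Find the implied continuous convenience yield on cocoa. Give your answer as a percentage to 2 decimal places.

F = S·e^((r+u−y)T) ⇒ (r+u−y) = ln(F/S)/T
ln(10114/9106) = 0.104987; /T ⇒ 0.069991
y = r + u − ln(F/S)/T = 0.0761 + 0.0354 − 0.069991 = 0.041509
y = 4.15%

4.15%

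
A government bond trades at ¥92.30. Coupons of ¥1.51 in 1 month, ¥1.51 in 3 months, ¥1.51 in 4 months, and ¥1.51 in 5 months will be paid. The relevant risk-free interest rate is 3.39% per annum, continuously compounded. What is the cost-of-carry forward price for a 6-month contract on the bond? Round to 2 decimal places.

PV(coupons) I = 1.51·e^(−0.0339·1/12) + 1.51·e^(−0.0339·3/12) + 1.51·e^(−0.0339·4/12) + 1.51·e^(−0.0339·5/12)
I = 1.5057 + 1.4973 + 1.4930 + 1.4888 = 5.9848
F = (S − I)·e^(rT) = (92.30 − 5.9848) · e^(0.0339·6/12)
= 86.3152 · e^0.016950 = 86.3152 × 1.017094 = ¥87.79

¥87.79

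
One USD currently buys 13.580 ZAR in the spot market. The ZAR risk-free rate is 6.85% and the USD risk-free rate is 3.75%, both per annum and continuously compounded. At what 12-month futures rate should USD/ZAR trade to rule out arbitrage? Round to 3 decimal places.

14.008

F = S·e^((r_ZAR − r_USD)T) = 13.580 · e^((0.0685 − 0.0375) × 12/12)
= 13.580 · e^0.031000 = 13.580 × 1.031486
F = 14.008 ZAR per USD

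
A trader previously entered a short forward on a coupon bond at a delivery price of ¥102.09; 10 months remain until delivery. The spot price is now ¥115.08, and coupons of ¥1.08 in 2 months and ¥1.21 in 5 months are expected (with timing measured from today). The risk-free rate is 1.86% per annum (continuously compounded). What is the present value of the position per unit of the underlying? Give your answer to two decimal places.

-¥12.28

PV(remaining coupons) I = 1.08·e^(−0.0186·2/12) + 1.21·e^(−0.0186·5/12) = 2.2773
Current forward F = (S − I)·e^(rT) = (115.08 − 2.2773)·e^(0.0186·10/12) = 112.8027 × 1.015621 = 114.5648
Value (long) = (F − K)·e^(−rT) = (114.5648 − 102.09) × 0.984620 = 12.2829
Short position value = −(long value) = -¥12.28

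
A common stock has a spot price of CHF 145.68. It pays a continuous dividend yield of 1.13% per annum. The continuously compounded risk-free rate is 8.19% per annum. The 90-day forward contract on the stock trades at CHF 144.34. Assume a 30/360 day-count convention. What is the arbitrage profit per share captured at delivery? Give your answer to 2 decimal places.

Fair forward: F* = S·e^(carry·T), with carry = (r − q) = 0.0819 − 0.0113 = 0.0706
F* = 145.68 · e^(0.0706 × 90/360) = 145.68 · e^0.017650 = 145.68 × 1.017807 = CHF 148.2741
Market CHF 144.34 < fair CHF 148.2741: forward underpriced → reverse cash-and-carry (short spot, go long the forward).
At maturity, profit = |F_mkt − F*| = |144.34 − 148.2741| = CHF 3.93 per share

CHF 3.93 per share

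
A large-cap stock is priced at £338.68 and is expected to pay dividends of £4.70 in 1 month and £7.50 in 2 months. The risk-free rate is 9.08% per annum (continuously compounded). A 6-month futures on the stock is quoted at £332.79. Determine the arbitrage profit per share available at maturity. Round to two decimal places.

PV(dividends) I = 4.70·e^(−0.0908·1/12) + 7.50·e^(−0.0908·2/12) = 12.0519
Fair futures F* = (S − I)·e^(rT) = (338.68 − 12.0519)·e^0.045400 = 326.6281 × 1.046446 = 341.7987
Market £332.79 < fair 341.7987: forward underpriced → reverse cash-and-carry (short the stock, invest proceeds at r, pay the dividends, go long the forward).
Profit at T = |F_mkt − F*| = |332.79 − 341.7987| = £9.01 per share

£9.01 per share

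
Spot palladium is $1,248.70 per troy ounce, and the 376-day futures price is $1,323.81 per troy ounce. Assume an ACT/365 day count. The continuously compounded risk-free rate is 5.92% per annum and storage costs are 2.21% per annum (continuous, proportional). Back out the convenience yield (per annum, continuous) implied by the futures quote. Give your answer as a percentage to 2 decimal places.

F = S·e^((r+u−y)T) ⇒ (r+u−y) = ln(F/S)/T
ln(1323.81/1248.70) = 0.058411; /T ⇒ 0.056702
y = r + u − ln(F/S)/T = 0.0592 + 0.0221 − 0.056702 = 0.024598
y = 2.46%

2.46%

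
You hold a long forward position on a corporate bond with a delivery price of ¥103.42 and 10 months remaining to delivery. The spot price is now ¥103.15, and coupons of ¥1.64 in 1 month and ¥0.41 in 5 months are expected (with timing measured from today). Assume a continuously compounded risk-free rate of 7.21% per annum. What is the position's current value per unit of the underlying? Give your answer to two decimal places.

PV(remaining coupons) I = 1.64·e^(−0.0721·1/12) + 0.41·e^(−0.0721·5/12) = 2.0280
Current forward F = (S − I)·e^(rT) = (103.15 − 2.0280)·e^(0.0721·10/12) = 101.1220 × 1.061925 = 107.3840
Value (long) = (F − K)·e^(−rT) = (107.3840 − 103.42) × 0.941686 = 3.7328
Value = ¥3.73

¥3.73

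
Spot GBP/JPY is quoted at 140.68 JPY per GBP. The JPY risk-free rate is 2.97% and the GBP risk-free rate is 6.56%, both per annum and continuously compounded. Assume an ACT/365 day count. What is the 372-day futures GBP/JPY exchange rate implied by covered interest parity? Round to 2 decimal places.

F = S·e^((r_JPY − r_GBP)T) = 140.68 · e^((0.0297 − 0.0656) × 372/365)
= 140.68 · e^-0.036588 = 140.68 × 0.964073
F = 135.63 JPY per GBP

135.63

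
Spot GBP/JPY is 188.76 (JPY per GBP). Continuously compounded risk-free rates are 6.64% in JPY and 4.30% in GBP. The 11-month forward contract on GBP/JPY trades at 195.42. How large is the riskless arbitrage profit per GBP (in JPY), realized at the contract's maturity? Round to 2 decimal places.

2.57 per GBP (in JPY)

Fair forward: F* = S·e^(carry·T), with carry = (r_JPY − r_GBP) = 0.0664 − 0.0430 = 0.0234
F* = 188.76 · e^(0.0234 × 11/12) = 188.76 · e^0.021450 = 188.76 × 1.021682 = 192.8527
Market 195.42 > fair 192.8527: forward overpriced → cash-and-carry (buy spot, short the forward).
At maturity, profit = |F_mkt − F*| = |195.42 − 192.8527| = 2.57 per GBP (in JPY)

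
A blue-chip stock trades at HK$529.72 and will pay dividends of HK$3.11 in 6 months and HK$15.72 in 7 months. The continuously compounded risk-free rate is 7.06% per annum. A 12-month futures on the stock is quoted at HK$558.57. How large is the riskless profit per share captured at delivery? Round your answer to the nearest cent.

PV(dividends) I = 3.11·e^(−0.0706·6/12) + 15.72·e^(−0.0706·7/12) = 18.0879
Fair futures F* = (S − I)·e^(rT) = (529.72 − 18.0879)·e^0.070600 = 511.6321 × 1.073152 = 549.0590
Market HK$558.57 > fair 549.0590: forward overpriced → cash-and-carry (borrow at r, buy the stock and collect the dividends, short the forward).
Profit at T = |F_mkt − F*| = |558.57 − 549.0590| = HK$9.51 per share

HK$9.51 per share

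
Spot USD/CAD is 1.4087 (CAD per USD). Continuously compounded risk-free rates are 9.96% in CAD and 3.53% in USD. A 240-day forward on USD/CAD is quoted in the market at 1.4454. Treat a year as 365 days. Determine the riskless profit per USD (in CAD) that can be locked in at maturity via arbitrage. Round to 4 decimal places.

0.0241 per USD (in CAD)

Fair forward: F* = S·e^(carry·T), with carry = (r_CAD − r_USD) = 0.0996 − 0.0353 = 0.0643
F* = 1.4087 · e^(0.0643 × 240/365) = 1.4087 · e^0.042279 = 1.4087 × 1.043185 = 1.4695
Market 1.4454 < fair 1.4695: forward underpriced → reverse cash-and-carry (short spot, go long the forward).
At maturity, profit = |F_mkt − F*| = |1.4454 − 1.4695| = 0.0241 per USD (in CAD)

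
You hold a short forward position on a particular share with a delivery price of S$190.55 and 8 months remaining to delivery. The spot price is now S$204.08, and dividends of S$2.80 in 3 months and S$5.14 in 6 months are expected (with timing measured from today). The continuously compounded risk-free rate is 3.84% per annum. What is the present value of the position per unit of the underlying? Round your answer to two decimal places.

PV(remaining dividends) I = 2.80·e^(−0.0384·3/12) + 5.14·e^(−0.0384·6/12) = 7.8155
Current forward F = (S − I)·e^(rT) = (204.08 − 7.8155)·e^(0.0384·8/12) = 196.2645 × 1.025930 = 201.3536
Value (long) = (F − K)·e^(−rT) = (201.3536 − 190.55) × 0.974725 = 10.5305
Short position value = −(long value) = -S$10.53

-S$10.53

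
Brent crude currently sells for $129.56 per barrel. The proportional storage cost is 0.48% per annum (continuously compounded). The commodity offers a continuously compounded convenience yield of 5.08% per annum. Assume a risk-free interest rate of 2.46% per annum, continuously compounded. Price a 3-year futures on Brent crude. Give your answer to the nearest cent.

Net carry = r + u − y = 0.0246 + 0.0048 − 0.0508 = -0.0214
F = S·e^((r+u−y)T) = 129.56 · e^(-0.0214 × 3) = 129.56 · e^-0.064200
= 129.56 × 0.937817 = $121.50 per barrel

$121.50 per barrel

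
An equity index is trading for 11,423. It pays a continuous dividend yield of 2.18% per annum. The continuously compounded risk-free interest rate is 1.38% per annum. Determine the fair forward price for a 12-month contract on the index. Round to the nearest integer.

F = S·e^((r − q)T) = 11423 · e^((0.0138 − 0.0218) × 12/12)
= 11423 · e^-0.008000 = 11423 × 0.992032
F = 11,332

11,332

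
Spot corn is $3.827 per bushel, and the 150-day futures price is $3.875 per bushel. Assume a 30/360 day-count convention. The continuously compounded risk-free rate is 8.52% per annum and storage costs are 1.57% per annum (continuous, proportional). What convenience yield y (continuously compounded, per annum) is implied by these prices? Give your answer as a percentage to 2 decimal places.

7.10%

F = S·e^((r+u−y)T) ⇒ (r+u−y) = ln(F/S)/T
ln(3.875/3.827) = 0.012464; /T ⇒ 0.029914
y = r + u − ln(F/S)/T = 0.0852 + 0.0157 − 0.029914 = 0.070986
y = 7.10%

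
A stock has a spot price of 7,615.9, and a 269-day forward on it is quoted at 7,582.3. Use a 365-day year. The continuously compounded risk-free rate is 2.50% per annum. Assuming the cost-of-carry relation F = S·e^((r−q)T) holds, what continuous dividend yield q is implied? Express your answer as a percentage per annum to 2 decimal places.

From F = S·e^((r−q)T): (r − q) = ln(F/S)/T
ln(7582.3/7615.9) = ln(0.995588) = -0.004422
(r − q) = -0.004422 / (269/365) = -0.006000
q = r − ln(F/S)/T = 0.0250 + 0.006000 = 0.031000
q = 3.10%

3.10%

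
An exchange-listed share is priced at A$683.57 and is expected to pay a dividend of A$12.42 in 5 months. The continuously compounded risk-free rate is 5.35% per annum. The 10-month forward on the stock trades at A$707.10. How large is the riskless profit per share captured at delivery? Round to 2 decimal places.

PV(dividends) I = 12.42·e^(−0.0535·5/12) = 12.1462
Fair forward F* = (S − I)·e^(rT) = (683.57 − 12.1462)·e^0.044583 = 671.4238 × 1.045592 = 702.0354
Market A$707.10 > fair 702.0354: forward overpriced → cash-and-carry (borrow at r, buy the stock and collect the dividends, short the forward).
Profit at T = |F_mkt − F*| = |707.10 − 702.0354| = A$5.06 per share

A$5.06 per share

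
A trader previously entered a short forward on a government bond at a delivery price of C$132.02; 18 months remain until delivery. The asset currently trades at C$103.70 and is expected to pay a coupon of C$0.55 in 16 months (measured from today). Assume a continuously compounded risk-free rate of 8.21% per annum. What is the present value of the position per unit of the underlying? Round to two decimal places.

C$13.52

PV(remaining coupons) I = 0.55·e^(−0.0821·16/12) = 0.4930
Current forward F = (S − I)·e^(rT) = (103.70 − 0.4930)·e^(0.0821·18/12) = 103.2070 × 1.131054 = 116.7327
Value (long) = (F − K)·e^(−rT) = (116.7327 − 132.02) × 0.884131 = -13.5160
Short position value = −(long value) = C$13.52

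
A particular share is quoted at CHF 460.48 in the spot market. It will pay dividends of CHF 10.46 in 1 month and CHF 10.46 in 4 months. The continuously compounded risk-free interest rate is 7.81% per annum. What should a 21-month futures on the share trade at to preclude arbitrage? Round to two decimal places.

PV(dividends) I = 10.46·e^(−0.0781·1/12) + 10.46·e^(−0.0781·4/12)
I = 10.3921 + 10.1912 = 20.5833
F = (S − I)·e^(rT) = (460.48 − 20.5833) · e^(0.0781·21/12)
= 439.8967 · e^0.136675 = 439.8967 × 1.146455 = CHF 504.32

CHF 504.32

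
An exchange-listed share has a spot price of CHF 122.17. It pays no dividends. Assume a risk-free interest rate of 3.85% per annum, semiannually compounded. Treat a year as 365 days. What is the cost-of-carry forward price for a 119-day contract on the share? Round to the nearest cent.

CHF 123.70

F = S · (1+r/2)^(2T)
= 122.17 × 1.012510
F = CHF 123.70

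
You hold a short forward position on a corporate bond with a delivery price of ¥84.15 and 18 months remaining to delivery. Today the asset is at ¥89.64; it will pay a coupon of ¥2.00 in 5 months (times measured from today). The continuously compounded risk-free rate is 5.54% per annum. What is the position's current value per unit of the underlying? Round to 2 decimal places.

PV(remaining coupons) I = 2.00·e^(−0.0554·5/12) = 1.9544
Current forward F = (S − I)·e^(rT) = (89.64 − 1.9544)·e^(0.0554·18/12) = 87.6856 × 1.086650 = 95.2836
Value (long) = (F − K)·e^(−rT) = (95.2836 − 84.15) × 0.920259 = 10.2458
Short position value = −(long value) = -¥10.25

-¥10.25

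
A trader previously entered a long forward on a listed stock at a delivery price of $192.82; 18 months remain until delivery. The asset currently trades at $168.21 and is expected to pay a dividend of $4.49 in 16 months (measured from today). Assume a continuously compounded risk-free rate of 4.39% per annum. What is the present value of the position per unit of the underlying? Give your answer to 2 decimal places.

PV(remaining dividends) I = 4.49·e^(−0.0439·16/12) = 4.2347
Current forward F = (S − I)·e^(rT) = (168.21 − 4.2347)·e^(0.0439·18/12) = 163.9753 × 1.068066 = 175.1364
Value (long) = (F − K)·e^(−rT) = (175.1364 − 192.82) × 0.936271 = -16.5566
Value = -$16.56

-$16.56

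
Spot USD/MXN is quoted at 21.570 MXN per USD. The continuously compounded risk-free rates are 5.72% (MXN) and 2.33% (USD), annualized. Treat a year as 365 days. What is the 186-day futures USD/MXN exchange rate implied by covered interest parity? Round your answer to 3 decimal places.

21.946

F = S·e^((r_MXN − r_USD)T) = 21.570 · e^((0.0572 − 0.0233) × 186/365)
= 21.570 · e^0.017275 = 21.570 × 1.017425
F = 21.946 MXN per USD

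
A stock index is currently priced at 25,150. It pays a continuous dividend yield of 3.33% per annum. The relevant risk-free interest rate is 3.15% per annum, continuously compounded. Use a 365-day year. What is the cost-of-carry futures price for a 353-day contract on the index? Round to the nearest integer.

F = S·e^((r − q)T) = 25150 · e^((0.0315 − 0.0333) × 353/365)
= 25150 · e^-0.001741 = 25150 × 0.998261
F = 25,106

25,106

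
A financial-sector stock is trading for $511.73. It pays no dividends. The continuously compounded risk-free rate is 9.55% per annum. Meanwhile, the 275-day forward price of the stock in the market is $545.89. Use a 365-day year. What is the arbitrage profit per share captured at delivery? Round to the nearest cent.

$4.02 per share

Fair forward: F* = S·e^(carry·T), with carry = r = 0.0955
F* = 511.73 · e^(0.0955 × 275/365) = 511.73 · e^0.071952 = 511.73 × 1.074604 = $549.9071
Market $545.89 < fair $549.9071: forward underpriced → reverse cash-and-carry (short spot, go long the forward).
At maturity, profit = |F_mkt − F*| = |545.89 − 549.9071| = $4.02 per share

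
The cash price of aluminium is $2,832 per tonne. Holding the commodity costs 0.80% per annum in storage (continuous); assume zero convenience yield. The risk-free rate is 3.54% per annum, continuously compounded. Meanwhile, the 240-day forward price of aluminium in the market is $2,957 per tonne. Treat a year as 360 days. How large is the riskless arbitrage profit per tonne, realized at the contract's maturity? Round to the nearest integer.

Fair forward: F* = S·e^(carry·T), with carry = (r + u) = 0.0354 + 0.0080 = 0.0434
F* = 2832 · e^(0.0434 × 240/360) = 2832 · e^0.028933 = 2832 × 1.029356 = $2915.1362
Market $2957 > fair $2915.1362: forward overpriced → cash-and-carry (buy spot, short the forward).
At maturity, profit = |F_mkt − F*| = |2957 − 2915.1362| = $42 per tonne

$42 per tonne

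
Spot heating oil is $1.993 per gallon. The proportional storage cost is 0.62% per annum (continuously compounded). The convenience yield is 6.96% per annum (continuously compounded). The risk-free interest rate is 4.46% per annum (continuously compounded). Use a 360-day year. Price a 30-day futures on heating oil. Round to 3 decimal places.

$1.990 per gallon

Net carry = r + u − y = 0.0446 + 0.0062 − 0.0696 = -0.0188
F = S·e^((r+u−y)T) = 1.993 · e^(-0.0188 × 30/360) = 1.993 · e^-0.001567
= 1.993 × 0.998434 = $1.990 per gallon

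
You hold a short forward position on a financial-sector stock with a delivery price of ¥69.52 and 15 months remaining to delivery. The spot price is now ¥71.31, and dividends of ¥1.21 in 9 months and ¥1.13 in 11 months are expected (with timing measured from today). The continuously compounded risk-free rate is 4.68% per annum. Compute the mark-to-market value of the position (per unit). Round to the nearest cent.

PV(remaining dividends) I = 1.21·e^(−0.0468·9/12) + 1.13·e^(−0.0468·11/12) = 2.2508
Current forward F = (S − I)·e^(rT) = (71.31 − 2.2508)·e^(0.0468·15/12) = 69.0592 × 1.060245 = 73.2197
Value (long) = (F − K)·e^(−rT) = (73.2197 − 69.52) × 0.943178 = 3.4895
Short position value = −(long value) = -¥3.49

-¥3.49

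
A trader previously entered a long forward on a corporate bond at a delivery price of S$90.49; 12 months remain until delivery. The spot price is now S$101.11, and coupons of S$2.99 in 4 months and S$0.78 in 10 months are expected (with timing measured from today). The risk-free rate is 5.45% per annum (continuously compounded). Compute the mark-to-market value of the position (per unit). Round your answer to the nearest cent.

PV(remaining coupons) I = 2.99·e^(−0.0545·4/12) + 0.78·e^(−0.0545·10/12) = 3.6815
Current forward F = (S − I)·e^(rT) = (101.11 − 3.6815)·e^(0.0545·12/12) = 97.4285 × 1.056012 = 102.8857
Value (long) = (F − K)·e^(−rT) = (102.8857 − 90.49) × 0.946959 = 11.7382
Value = S$11.74

S$11.74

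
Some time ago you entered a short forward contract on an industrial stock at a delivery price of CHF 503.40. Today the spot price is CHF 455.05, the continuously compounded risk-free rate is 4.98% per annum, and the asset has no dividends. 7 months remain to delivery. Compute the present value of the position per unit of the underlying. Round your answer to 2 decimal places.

CHF 33.94

Current fair forward for the remaining 7 months: F = S·e^(r·T), r = 0.0498
F = 455.05 · e^(0.0498 × 7/12) = 455.05 × 1.029476 = 468.4631
Value of long forward = (F − K)·e^(−rT) = (468.4631 − 503.40) · e^(−0.0498·7/12)
= -34.9369 × 0.971368 = -33.94
Short position value = −(long value) = CHF 33.94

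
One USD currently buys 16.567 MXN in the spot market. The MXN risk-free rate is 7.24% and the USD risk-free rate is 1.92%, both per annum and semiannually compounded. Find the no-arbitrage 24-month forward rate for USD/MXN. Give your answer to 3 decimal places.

By covered interest parity, F = S · (1+r_MXN/2)^(2T) / (1+r_USD/2)^(2T)
= 16.567 × 1.152854 / 1.038957 = 16.567 × 1.109626
F = 18.383 MXN per USD

18.383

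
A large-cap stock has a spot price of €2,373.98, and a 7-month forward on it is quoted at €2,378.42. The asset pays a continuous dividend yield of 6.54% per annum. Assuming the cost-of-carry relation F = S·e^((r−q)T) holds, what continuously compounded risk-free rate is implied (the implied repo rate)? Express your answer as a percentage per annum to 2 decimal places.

From F = S·e^((r−q)T): (r − q) = ln(F/S)/T
ln(2378.42/2373.98) = ln(1.001870) = 0.001868
(r − q) = 0.001868 / (7/12) = 0.003202
r = ln(F/S)/T + q = 0.003202 + 0.0654 = 0.068602
r = 6.86%

6.86%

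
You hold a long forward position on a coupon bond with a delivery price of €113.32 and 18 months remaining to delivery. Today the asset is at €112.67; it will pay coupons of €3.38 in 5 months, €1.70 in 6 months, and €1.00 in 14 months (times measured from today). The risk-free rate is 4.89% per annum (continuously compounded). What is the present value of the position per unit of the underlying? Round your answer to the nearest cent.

€1.45

PV(remaining coupons) I = 3.38·e^(−0.0489·5/12) + 1.70·e^(−0.0489·6/12) + 1.00·e^(−0.0489·14/12) = 5.9153
Current forward F = (S − I)·e^(rT) = (112.67 − 5.9153)·e^(0.0489·18/12) = 106.7547 × 1.076107 = 114.8795
Value (long) = (F − K)·e^(−rT) = (114.8795 − 113.32) × 0.929276 = 1.4492
Value = €1.45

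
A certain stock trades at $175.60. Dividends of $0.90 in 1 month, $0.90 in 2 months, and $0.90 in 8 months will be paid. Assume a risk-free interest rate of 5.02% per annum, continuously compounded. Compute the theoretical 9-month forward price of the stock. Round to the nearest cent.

$179.58

PV(dividends) I = 0.90·e^(−0.0502·1/12) + 0.90·e^(−0.0502·2/12) + 0.90·e^(−0.0502·8/12)
I = 0.8962 + 0.8925 + 0.8704 = 2.6591
F = (S − I)·e^(rT) = (175.60 − 2.6591) · e^(0.0502·9/12)
= 172.9409 · e^0.037650 = 172.9409 × 1.038368 = $179.58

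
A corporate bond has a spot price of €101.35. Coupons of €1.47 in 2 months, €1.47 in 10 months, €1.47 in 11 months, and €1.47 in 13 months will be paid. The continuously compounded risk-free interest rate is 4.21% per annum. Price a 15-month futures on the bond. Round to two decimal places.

€100.82

PV(coupons) I = 1.47·e^(−0.0421·2/12) + 1.47·e^(−0.0421·10/12) + 1.47·e^(−0.0421·11/12) + 1.47·e^(−0.0421·13/12)
I = 1.4597 + 1.4193 + 1.4144 + 1.4045 = 5.6979
F = (S − I)·e^(rT) = (101.35 − 5.6979) · e^(0.0421·15/12)
= 95.6521 · e^0.052625 = 95.6521 × 1.054034 = €100.82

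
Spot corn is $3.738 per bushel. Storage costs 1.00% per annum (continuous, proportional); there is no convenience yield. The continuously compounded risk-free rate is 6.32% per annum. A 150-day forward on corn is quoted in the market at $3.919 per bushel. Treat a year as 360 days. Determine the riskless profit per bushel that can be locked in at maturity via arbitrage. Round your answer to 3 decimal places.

$0.065 per bushel

Fair forward: F* = S·e^(carry·T), with carry = (r + u) = 0.0632 + 0.0100 = 0.0732
F* = 3.738 · e^(0.0732 × 150/360) = 3.738 · e^0.030500 = 3.738 × 1.030970 = $3.8538
Market $3.919 > fair $3.8538: forward overpriced → cash-and-carry (buy spot, short the forward).
At maturity, profit = |F_mkt − F*| = |3.919 − 3.8538| = $0.065 per bushel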